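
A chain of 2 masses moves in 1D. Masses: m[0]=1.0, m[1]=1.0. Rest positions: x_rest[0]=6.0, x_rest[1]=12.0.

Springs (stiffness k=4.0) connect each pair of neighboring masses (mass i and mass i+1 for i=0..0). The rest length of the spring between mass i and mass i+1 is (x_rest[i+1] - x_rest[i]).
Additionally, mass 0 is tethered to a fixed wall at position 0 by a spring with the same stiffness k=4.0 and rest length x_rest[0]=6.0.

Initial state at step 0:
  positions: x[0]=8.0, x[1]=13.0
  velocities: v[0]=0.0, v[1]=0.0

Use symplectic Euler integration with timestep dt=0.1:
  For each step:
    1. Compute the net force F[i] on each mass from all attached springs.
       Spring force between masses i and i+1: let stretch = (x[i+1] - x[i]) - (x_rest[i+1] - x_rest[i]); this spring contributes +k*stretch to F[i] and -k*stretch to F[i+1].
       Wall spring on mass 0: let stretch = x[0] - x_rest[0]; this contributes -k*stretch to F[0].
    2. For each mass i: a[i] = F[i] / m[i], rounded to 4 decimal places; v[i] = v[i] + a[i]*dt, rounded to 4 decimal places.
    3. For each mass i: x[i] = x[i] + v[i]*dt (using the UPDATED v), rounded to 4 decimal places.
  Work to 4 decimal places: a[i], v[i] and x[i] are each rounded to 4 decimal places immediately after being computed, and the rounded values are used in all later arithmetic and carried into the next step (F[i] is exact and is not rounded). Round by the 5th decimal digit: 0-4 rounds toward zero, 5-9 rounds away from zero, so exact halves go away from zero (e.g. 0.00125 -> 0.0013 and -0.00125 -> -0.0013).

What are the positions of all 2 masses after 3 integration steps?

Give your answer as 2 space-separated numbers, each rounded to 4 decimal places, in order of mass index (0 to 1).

Answer: 7.3349 13.2087

Derivation:
Step 0: x=[8.0000 13.0000] v=[0.0000 0.0000]
Step 1: x=[7.8800 13.0400] v=[-1.2000 0.4000]
Step 2: x=[7.6512 13.1136] v=[-2.2880 0.7360]
Step 3: x=[7.3349 13.2087] v=[-3.1635 0.9510]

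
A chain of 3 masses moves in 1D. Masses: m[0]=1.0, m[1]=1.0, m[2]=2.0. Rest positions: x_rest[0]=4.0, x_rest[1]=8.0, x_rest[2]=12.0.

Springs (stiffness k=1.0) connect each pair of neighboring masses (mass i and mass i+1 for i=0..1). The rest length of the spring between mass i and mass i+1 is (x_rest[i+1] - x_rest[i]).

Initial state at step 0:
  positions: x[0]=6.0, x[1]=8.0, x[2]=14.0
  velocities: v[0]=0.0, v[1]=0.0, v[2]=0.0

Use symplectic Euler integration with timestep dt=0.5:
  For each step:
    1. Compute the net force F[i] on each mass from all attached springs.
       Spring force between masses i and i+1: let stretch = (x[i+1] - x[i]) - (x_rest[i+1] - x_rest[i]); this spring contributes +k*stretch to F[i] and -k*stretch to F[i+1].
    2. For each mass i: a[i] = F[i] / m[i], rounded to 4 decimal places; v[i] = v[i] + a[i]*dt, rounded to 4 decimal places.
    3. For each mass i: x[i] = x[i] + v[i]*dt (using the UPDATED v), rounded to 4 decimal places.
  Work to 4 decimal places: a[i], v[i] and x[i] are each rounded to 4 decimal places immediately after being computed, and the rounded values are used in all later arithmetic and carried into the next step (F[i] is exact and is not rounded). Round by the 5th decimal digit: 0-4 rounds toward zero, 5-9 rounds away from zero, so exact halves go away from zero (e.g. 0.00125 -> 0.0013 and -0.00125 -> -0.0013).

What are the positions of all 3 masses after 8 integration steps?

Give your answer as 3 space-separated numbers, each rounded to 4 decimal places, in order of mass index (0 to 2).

Step 0: x=[6.0000 8.0000 14.0000] v=[0.0000 0.0000 0.0000]
Step 1: x=[5.5000 9.0000 13.7500] v=[-1.0000 2.0000 -0.5000]
Step 2: x=[4.8750 10.3125 13.4063] v=[-1.2500 2.6250 -0.6875]
Step 3: x=[4.6094 11.0391 13.1758] v=[-0.5313 1.4532 -0.4610]
Step 4: x=[4.9512 10.6925 13.1783] v=[0.6836 -0.6933 0.0049]
Step 5: x=[5.7284 9.5320 13.3701] v=[1.5543 -2.3211 0.3835]
Step 6: x=[6.4565 8.3801 13.5821] v=[1.4561 -2.3039 0.4240]
Step 7: x=[6.6655 8.0478 13.6439] v=[0.4179 -0.6647 0.1235]
Step 8: x=[6.2200 8.7689 13.5061] v=[-0.8910 1.4422 -0.2756]

Answer: 6.2200 8.7689 13.5061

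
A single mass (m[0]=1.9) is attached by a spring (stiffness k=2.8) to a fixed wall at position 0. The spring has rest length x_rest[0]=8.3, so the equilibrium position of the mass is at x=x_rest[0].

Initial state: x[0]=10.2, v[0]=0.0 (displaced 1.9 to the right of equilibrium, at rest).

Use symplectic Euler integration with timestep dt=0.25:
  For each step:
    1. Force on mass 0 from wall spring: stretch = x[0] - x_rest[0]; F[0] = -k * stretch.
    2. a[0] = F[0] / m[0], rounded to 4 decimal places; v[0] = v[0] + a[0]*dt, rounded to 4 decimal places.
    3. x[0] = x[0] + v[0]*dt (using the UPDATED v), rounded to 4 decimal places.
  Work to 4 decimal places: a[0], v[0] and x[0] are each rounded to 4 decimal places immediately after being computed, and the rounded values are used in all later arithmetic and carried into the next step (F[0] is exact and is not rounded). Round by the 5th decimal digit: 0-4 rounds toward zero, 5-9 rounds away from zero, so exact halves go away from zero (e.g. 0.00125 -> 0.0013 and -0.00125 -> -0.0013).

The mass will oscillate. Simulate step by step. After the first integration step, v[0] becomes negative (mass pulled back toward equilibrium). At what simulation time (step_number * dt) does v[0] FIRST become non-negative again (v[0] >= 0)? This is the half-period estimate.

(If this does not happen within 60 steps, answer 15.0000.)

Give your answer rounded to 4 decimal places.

Answer: 2.7500

Derivation:
Step 0: x=[10.2000] v=[0.0000]
Step 1: x=[10.0250] v=[-0.7000]
Step 2: x=[9.6911] v=[-1.3355]
Step 3: x=[9.2291] v=[-1.8480]
Step 4: x=[8.6815] v=[-2.1903]
Step 5: x=[8.0988] v=[-2.3309]
Step 6: x=[7.5346] v=[-2.2568]
Step 7: x=[7.0409] v=[-1.9748]
Step 8: x=[6.6632] v=[-1.5109]
Step 9: x=[6.4362] v=[-0.9079]
Step 10: x=[6.3809] v=[-0.2212]
Step 11: x=[6.5024] v=[0.4858]
First v>=0 after going negative at step 11, time=2.7500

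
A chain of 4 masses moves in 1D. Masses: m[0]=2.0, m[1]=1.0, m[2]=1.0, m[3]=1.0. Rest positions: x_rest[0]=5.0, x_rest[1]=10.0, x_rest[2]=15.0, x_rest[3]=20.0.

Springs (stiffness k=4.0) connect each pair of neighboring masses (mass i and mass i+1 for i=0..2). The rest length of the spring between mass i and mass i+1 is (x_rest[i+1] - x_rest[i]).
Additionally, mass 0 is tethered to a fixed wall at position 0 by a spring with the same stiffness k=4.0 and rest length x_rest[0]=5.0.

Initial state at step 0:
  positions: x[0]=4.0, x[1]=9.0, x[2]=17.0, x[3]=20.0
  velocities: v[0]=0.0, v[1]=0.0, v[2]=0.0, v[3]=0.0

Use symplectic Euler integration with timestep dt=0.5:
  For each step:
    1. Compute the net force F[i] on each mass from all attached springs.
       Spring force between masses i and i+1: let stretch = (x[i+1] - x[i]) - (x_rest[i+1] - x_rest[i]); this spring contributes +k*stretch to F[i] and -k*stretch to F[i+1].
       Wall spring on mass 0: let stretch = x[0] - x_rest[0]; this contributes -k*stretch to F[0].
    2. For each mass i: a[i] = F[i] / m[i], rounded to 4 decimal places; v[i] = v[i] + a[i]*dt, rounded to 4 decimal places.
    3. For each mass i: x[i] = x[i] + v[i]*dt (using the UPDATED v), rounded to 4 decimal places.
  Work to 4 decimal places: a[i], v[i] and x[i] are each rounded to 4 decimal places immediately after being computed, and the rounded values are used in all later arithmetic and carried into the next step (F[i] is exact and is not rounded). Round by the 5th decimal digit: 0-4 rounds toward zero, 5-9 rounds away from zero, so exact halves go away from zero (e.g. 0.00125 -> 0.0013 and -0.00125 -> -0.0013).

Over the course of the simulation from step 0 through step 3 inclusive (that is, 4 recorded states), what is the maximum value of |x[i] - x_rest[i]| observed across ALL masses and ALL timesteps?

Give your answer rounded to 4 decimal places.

Step 0: x=[4.0000 9.0000 17.0000 20.0000] v=[0.0000 0.0000 0.0000 0.0000]
Step 1: x=[4.5000 12.0000 12.0000 22.0000] v=[1.0000 6.0000 -10.0000 4.0000]
Step 2: x=[6.5000 7.5000 17.0000 19.0000] v=[4.0000 -9.0000 10.0000 -6.0000]
Step 3: x=[5.7500 11.5000 14.5000 19.0000] v=[-1.5000 8.0000 -5.0000 0.0000]
Max displacement = 3.0000

Answer: 3.0000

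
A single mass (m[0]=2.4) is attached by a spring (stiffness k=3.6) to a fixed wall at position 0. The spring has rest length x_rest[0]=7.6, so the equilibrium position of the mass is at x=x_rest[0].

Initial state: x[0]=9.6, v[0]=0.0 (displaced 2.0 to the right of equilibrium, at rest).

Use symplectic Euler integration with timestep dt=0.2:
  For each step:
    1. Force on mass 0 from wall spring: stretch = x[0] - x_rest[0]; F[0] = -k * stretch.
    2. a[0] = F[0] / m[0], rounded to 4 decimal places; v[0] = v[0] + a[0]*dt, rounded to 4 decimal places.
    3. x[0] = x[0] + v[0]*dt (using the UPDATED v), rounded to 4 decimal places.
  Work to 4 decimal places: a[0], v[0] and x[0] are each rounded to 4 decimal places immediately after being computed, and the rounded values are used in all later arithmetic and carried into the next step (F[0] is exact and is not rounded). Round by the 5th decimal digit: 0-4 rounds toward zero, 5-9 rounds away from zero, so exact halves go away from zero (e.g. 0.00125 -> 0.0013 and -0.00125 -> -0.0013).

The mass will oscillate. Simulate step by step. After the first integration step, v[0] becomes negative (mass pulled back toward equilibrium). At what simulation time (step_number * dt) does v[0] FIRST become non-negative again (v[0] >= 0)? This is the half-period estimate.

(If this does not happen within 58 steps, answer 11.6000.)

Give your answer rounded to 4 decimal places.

Step 0: x=[9.6000] v=[0.0000]
Step 1: x=[9.4800] v=[-0.6000]
Step 2: x=[9.2472] v=[-1.1640]
Step 3: x=[8.9156] v=[-1.6582]
Step 4: x=[8.5050] v=[-2.0529]
Step 5: x=[8.0401] v=[-2.3244]
Step 6: x=[7.5488] v=[-2.4564]
Step 7: x=[7.0606] v=[-2.4410]
Step 8: x=[6.6048] v=[-2.2792]
Step 9: x=[6.2087] v=[-1.9806]
Step 10: x=[5.8961] v=[-1.5632]
Step 11: x=[5.6857] v=[-1.0520]
Step 12: x=[5.5902] v=[-0.4777]
Step 13: x=[5.6152] v=[0.1252]
First v>=0 after going negative at step 13, time=2.6000

Answer: 2.6000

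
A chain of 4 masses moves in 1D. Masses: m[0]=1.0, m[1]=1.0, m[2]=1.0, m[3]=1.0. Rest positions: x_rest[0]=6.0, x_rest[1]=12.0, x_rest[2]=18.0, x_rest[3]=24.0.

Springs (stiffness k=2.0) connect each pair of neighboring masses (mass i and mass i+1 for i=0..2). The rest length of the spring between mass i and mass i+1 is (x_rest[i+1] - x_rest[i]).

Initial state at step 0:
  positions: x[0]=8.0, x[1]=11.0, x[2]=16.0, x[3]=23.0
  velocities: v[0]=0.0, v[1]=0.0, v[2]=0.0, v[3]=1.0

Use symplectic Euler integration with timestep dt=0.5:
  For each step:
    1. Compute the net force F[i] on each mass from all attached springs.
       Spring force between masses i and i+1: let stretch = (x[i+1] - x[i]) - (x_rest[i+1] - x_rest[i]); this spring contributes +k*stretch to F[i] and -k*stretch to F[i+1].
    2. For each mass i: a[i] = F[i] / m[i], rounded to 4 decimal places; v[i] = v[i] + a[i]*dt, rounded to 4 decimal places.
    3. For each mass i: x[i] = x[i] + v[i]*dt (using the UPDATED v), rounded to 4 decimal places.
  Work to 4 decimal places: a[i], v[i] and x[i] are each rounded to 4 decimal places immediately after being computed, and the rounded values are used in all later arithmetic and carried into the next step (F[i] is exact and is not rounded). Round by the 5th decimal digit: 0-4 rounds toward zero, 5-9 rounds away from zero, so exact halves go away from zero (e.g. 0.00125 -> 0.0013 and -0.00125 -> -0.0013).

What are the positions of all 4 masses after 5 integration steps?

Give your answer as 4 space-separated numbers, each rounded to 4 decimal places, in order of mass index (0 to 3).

Step 0: x=[8.0000 11.0000 16.0000 23.0000] v=[0.0000 0.0000 0.0000 1.0000]
Step 1: x=[6.5000 12.0000 17.0000 23.0000] v=[-3.0000 2.0000 2.0000 0.0000]
Step 2: x=[4.7500 12.7500 18.5000 23.0000] v=[-3.5000 1.5000 3.0000 0.0000]
Step 3: x=[4.0000 12.3750 19.3750 23.7500] v=[-1.5000 -0.7500 1.7500 1.5000]
Step 4: x=[4.4375 11.3125 18.9375 25.3125] v=[0.8750 -2.1250 -0.8750 3.1250]
Step 5: x=[5.3125 10.6250 17.8750 26.6875] v=[1.7500 -1.3750 -2.1250 2.7500]

Answer: 5.3125 10.6250 17.8750 26.6875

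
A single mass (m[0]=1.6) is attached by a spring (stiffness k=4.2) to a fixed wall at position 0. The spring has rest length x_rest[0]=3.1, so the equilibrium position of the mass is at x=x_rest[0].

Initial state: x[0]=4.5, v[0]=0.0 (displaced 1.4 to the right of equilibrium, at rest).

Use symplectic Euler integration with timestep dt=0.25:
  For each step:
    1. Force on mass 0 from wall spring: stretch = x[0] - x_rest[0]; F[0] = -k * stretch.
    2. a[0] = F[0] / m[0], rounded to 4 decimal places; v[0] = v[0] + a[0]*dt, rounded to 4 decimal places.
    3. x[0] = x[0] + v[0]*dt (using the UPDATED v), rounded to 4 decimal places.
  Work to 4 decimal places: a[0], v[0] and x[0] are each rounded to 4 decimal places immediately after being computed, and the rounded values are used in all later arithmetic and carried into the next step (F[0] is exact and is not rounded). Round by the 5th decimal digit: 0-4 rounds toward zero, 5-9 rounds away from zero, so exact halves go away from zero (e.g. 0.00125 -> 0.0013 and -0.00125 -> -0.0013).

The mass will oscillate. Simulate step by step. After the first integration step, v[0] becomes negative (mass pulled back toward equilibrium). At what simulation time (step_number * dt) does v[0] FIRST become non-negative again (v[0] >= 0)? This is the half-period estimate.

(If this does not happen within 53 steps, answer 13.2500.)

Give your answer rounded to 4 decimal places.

Answer: 2.0000

Derivation:
Step 0: x=[4.5000] v=[0.0000]
Step 1: x=[4.2703] v=[-0.9188]
Step 2: x=[3.8486] v=[-1.6868]
Step 3: x=[3.3041] v=[-2.1781]
Step 4: x=[2.7261] v=[-2.3121]
Step 5: x=[2.2094] v=[-2.0667]
Step 6: x=[1.8388] v=[-1.4823]
Step 7: x=[1.6752] v=[-0.6546]
Step 8: x=[1.7453] v=[0.2804]
First v>=0 after going negative at step 8, time=2.0000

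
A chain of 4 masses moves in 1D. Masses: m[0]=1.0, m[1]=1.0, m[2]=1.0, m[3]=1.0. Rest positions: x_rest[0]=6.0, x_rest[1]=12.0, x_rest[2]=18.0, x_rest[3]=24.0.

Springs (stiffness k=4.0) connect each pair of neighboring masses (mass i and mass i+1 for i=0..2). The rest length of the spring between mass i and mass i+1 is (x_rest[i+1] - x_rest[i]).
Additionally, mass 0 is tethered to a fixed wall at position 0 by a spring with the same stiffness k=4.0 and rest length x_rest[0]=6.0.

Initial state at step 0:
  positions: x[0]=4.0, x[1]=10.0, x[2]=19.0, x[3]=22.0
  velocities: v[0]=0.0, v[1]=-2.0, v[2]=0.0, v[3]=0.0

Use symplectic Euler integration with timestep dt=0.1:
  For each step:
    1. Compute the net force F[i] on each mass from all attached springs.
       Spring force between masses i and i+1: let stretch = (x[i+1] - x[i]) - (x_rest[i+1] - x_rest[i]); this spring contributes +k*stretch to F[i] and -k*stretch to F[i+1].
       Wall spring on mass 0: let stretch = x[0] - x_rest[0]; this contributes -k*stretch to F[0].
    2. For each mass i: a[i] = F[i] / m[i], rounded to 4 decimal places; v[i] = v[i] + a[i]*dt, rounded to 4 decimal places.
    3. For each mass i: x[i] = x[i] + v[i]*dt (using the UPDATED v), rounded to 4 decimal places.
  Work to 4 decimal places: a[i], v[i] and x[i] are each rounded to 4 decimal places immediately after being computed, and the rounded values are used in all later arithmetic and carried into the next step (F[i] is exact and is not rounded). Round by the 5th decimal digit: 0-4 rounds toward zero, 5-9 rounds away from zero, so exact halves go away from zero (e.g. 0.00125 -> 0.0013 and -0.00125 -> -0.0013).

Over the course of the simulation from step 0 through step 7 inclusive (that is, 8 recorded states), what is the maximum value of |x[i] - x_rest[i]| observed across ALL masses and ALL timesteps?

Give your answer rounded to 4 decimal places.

Step 0: x=[4.0000 10.0000 19.0000 22.0000] v=[0.0000 -2.0000 0.0000 0.0000]
Step 1: x=[4.0800 9.9200 18.7600 22.1200] v=[0.8000 -0.8000 -2.4000 1.2000]
Step 2: x=[4.2304 9.9600 18.3008 22.3456] v=[1.5040 0.4000 -4.5920 2.2560]
Step 3: x=[4.4408 10.1045 17.6698 22.6494] v=[2.1037 1.4445 -6.3104 3.0381]
Step 4: x=[4.7001 10.3250 16.9353 22.9940] v=[2.5929 2.2051 -7.3447 3.4463]
Step 5: x=[4.9964 10.5849 16.1788 23.3363] v=[2.9628 2.5993 -7.5653 3.4228]
Step 6: x=[5.3164 10.8451 15.4848 23.6323] v=[3.1996 2.6015 -6.9399 2.9598]
Step 7: x=[5.6449 11.0697 14.9311 23.8424] v=[3.2845 2.2459 -5.5368 2.1008]
Max displacement = 3.0689

Answer: 3.0689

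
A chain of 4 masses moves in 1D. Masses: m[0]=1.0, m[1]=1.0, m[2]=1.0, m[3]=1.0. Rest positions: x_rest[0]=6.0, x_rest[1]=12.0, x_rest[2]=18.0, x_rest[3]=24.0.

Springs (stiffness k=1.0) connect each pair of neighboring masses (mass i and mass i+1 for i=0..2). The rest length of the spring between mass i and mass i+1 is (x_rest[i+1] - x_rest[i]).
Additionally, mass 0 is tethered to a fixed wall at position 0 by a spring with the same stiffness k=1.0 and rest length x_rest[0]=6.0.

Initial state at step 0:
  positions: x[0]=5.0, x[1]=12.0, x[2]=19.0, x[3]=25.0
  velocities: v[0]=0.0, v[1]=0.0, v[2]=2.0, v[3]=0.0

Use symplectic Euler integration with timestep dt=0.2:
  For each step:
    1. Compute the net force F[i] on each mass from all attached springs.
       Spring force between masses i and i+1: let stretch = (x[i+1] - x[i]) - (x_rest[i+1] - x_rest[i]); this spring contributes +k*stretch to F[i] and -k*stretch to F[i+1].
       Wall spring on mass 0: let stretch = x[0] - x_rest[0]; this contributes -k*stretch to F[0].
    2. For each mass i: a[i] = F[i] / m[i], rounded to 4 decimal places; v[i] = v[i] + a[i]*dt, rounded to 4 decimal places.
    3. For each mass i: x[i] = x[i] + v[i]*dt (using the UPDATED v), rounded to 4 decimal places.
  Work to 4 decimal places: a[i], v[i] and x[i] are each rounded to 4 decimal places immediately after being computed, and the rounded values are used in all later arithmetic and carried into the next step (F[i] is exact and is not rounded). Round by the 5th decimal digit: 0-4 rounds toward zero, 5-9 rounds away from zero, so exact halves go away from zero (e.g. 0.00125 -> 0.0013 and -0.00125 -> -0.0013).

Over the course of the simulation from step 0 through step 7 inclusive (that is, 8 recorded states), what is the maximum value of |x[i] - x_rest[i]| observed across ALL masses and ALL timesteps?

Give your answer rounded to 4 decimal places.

Step 0: x=[5.0000 12.0000 19.0000 25.0000] v=[0.0000 0.0000 2.0000 0.0000]
Step 1: x=[5.0800 12.0000 19.3600 25.0000] v=[0.4000 0.0000 1.8000 0.0000]
Step 2: x=[5.2336 12.0176 19.6512 25.0144] v=[0.7680 0.0880 1.4560 0.0720]
Step 3: x=[5.4492 12.0692 19.8516 25.0543] v=[1.0781 0.2579 1.0019 0.1994]
Step 4: x=[5.7117 12.1673 19.9488 25.1261] v=[1.3123 0.4904 0.4860 0.3589]
Step 5: x=[6.0039 12.3184 19.9418 25.2308] v=[1.4611 0.7556 -0.0348 0.5234]
Step 6: x=[6.3085 12.5219 19.8415 25.3639] v=[1.5232 1.0174 -0.5017 0.6656]
Step 7: x=[6.6093 12.7696 19.6693 25.5161] v=[1.5042 1.2386 -0.8611 0.7611]
Max displacement = 1.9488

Answer: 1.9488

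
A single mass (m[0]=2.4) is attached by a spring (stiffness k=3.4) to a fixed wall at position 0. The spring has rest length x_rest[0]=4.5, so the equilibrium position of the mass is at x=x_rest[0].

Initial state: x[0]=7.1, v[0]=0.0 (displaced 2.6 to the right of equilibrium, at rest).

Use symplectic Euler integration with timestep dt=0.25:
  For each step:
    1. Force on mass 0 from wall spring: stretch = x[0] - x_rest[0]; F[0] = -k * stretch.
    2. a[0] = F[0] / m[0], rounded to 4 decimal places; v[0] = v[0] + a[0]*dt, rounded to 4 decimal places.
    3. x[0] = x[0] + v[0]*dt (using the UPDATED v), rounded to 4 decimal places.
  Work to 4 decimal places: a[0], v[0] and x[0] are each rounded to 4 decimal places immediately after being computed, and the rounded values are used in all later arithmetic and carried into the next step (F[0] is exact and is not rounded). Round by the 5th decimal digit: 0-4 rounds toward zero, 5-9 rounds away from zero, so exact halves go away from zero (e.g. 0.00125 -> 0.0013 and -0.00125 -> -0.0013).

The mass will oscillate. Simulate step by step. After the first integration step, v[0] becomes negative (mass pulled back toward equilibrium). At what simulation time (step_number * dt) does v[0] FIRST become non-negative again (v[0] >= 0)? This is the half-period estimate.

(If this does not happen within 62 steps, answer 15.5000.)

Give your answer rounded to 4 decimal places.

Step 0: x=[7.1000] v=[0.0000]
Step 1: x=[6.8698] v=[-0.9208]
Step 2: x=[6.4298] v=[-1.7601]
Step 3: x=[5.8189] v=[-2.4436]
Step 4: x=[5.0912] v=[-2.9107]
Step 5: x=[4.3112] v=[-3.1201]
Step 6: x=[3.5479] v=[-3.0532]
Step 7: x=[2.8689] v=[-2.7160]
Step 8: x=[2.3343] v=[-2.1383]
Step 9: x=[1.9915] v=[-1.3713]
Step 10: x=[1.8708] v=[-0.4829]
Step 11: x=[1.9829] v=[0.4483]
First v>=0 after going negative at step 11, time=2.7500

Answer: 2.7500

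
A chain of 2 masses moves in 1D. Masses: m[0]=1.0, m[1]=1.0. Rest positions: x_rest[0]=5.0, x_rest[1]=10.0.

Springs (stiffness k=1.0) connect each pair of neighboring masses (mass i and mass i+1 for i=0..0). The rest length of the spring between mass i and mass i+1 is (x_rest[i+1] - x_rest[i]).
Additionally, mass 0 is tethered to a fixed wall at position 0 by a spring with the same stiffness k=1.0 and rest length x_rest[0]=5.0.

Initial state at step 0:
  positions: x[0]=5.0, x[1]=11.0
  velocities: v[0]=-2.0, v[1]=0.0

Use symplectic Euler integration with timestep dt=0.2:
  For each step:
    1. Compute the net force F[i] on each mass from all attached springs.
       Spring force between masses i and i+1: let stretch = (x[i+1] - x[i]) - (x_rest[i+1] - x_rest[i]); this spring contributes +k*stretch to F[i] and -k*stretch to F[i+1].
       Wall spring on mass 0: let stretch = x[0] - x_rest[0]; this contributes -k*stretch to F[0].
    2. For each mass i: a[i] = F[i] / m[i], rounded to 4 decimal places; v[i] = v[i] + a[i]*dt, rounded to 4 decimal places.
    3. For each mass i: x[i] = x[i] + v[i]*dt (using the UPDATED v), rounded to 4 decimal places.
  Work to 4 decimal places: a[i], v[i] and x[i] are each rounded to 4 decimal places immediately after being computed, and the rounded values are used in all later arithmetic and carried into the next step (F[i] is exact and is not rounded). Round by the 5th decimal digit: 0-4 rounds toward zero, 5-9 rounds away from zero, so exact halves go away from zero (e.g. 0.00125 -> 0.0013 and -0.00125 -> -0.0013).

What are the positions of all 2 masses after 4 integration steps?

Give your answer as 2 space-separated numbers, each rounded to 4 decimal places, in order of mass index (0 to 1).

Answer: 4.0327 10.4971

Derivation:
Step 0: x=[5.0000 11.0000] v=[-2.0000 0.0000]
Step 1: x=[4.6400 10.9600] v=[-1.8000 -0.2000]
Step 2: x=[4.3472 10.8672] v=[-1.4640 -0.4640]
Step 3: x=[4.1413 10.7136] v=[-1.0294 -0.7680]
Step 4: x=[4.0327 10.4971] v=[-0.5432 -1.0825]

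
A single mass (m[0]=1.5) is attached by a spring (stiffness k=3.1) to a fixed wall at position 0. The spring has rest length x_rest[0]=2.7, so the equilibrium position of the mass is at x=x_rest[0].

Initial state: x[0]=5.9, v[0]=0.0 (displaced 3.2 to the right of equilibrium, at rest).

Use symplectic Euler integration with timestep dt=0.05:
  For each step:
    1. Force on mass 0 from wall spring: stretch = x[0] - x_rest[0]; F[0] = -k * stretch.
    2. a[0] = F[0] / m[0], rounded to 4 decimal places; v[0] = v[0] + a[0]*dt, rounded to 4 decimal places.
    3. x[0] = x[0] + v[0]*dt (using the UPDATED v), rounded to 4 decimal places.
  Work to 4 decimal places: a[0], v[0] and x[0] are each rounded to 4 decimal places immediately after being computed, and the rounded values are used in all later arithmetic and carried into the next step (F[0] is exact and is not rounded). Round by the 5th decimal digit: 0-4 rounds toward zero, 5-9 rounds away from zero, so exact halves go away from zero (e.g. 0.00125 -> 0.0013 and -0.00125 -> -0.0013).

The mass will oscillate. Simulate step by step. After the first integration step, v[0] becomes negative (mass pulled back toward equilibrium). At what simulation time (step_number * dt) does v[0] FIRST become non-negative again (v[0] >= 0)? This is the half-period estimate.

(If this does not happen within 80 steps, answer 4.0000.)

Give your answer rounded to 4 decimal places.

Answer: 2.2000

Derivation:
Step 0: x=[5.9000] v=[0.0000]
Step 1: x=[5.8835] v=[-0.3307]
Step 2: x=[5.8505] v=[-0.6597]
Step 3: x=[5.8012] v=[-0.9853]
Step 4: x=[5.7359] v=[-1.3058]
Step 5: x=[5.6549] v=[-1.6195]
Step 6: x=[5.5587] v=[-1.9248]
Step 7: x=[5.4477] v=[-2.2202]
Step 8: x=[5.3225] v=[-2.5041]
Step 9: x=[5.1837] v=[-2.7751]
Step 10: x=[5.0321] v=[-3.0318]
Step 11: x=[4.8685] v=[-3.2728]
Step 12: x=[4.6937] v=[-3.4969]
Step 13: x=[4.5086] v=[-3.7029]
Step 14: x=[4.3141] v=[-3.8898]
Step 15: x=[4.1113] v=[-4.0566]
Step 16: x=[3.9012] v=[-4.2024]
Step 17: x=[3.6849] v=[-4.3265]
Step 18: x=[3.4635] v=[-4.4283]
Step 19: x=[3.2381] v=[-4.5072]
Step 20: x=[3.0100] v=[-4.5628]
Step 21: x=[2.7803] v=[-4.5948]
Step 22: x=[2.5501] v=[-4.6031]
Step 23: x=[2.3207] v=[-4.5876]
Step 24: x=[2.0933] v=[-4.5484]
Step 25: x=[1.8690] v=[-4.4857]
Step 26: x=[1.6490] v=[-4.3998]
Step 27: x=[1.4344] v=[-4.2912]
Step 28: x=[1.2264] v=[-4.1604]
Step 29: x=[1.0260] v=[-4.0081]
Step 30: x=[0.8342] v=[-3.8351]
Step 31: x=[0.6521] v=[-3.6423]
Step 32: x=[0.4806] v=[-3.4307]
Step 33: x=[0.3205] v=[-3.2014]
Step 34: x=[0.1727] v=[-2.9555]
Step 35: x=[0.0380] v=[-2.6943]
Step 36: x=[-0.0830] v=[-2.4192]
Step 37: x=[-0.1896] v=[-2.1316]
Step 38: x=[-0.2813] v=[-1.8330]
Step 39: x=[-0.3575] v=[-1.5249]
Step 40: x=[-0.4180] v=[-1.2090]
Step 41: x=[-0.4623] v=[-0.8868]
Step 42: x=[-0.4903] v=[-0.5600]
Step 43: x=[-0.5018] v=[-0.2303]
Step 44: x=[-0.4968] v=[0.1006]
First v>=0 after going negative at step 44, time=2.2000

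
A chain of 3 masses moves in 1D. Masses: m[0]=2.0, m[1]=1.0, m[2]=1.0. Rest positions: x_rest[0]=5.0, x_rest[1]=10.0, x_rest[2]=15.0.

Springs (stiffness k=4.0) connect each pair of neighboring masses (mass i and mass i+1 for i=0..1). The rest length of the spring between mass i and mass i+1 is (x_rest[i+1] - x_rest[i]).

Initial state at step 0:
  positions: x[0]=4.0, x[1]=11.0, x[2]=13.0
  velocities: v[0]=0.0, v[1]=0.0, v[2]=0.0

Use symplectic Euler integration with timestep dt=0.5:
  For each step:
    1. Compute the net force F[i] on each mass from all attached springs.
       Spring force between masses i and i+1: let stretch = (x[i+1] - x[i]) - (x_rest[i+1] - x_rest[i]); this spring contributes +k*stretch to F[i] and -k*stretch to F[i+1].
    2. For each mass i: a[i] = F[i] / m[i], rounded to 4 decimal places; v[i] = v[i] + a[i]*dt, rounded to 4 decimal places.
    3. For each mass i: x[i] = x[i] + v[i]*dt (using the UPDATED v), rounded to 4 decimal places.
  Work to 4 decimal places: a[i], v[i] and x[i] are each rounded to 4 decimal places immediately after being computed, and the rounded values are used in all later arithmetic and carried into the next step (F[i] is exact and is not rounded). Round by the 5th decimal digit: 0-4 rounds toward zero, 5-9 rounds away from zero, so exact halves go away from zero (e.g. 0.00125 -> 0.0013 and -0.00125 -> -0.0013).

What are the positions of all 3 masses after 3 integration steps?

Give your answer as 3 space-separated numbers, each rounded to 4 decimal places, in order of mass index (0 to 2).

Answer: 3.5000 12.0000 13.0000

Derivation:
Step 0: x=[4.0000 11.0000 13.0000] v=[0.0000 0.0000 0.0000]
Step 1: x=[5.0000 6.0000 16.0000] v=[2.0000 -10.0000 6.0000]
Step 2: x=[4.0000 10.0000 14.0000] v=[-2.0000 8.0000 -4.0000]
Step 3: x=[3.5000 12.0000 13.0000] v=[-1.0000 4.0000 -2.0000]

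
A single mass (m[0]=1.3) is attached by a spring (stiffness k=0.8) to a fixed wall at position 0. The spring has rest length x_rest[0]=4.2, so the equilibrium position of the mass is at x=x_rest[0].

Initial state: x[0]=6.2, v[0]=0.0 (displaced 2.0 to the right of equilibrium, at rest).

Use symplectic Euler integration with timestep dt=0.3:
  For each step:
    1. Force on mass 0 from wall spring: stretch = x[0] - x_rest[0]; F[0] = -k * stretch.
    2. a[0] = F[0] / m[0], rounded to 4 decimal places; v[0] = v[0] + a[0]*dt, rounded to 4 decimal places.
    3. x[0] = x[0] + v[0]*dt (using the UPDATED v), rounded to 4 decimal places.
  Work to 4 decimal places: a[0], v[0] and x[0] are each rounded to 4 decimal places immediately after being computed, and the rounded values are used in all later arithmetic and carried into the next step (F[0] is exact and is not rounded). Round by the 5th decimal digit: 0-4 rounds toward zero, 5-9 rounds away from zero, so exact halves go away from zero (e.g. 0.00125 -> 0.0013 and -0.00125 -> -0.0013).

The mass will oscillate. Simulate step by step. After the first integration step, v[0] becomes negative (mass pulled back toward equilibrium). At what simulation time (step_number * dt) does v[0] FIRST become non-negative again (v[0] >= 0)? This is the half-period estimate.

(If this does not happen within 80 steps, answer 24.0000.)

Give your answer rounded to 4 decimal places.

Answer: 4.2000

Derivation:
Step 0: x=[6.2000] v=[0.0000]
Step 1: x=[6.0892] v=[-0.3692]
Step 2: x=[5.8738] v=[-0.7180]
Step 3: x=[5.5657] v=[-1.0270]
Step 4: x=[5.1820] v=[-1.2791]
Step 5: x=[4.7439] v=[-1.4604]
Step 6: x=[4.2757] v=[-1.5608]
Step 7: x=[3.8033] v=[-1.5748]
Step 8: x=[3.3528] v=[-1.5016]
Step 9: x=[2.9492] v=[-1.3452]
Step 10: x=[2.6149] v=[-1.1143]
Step 11: x=[2.3684] v=[-0.8217]
Step 12: x=[2.2233] v=[-0.4836]
Step 13: x=[2.1877] v=[-0.1187]
Step 14: x=[2.2635] v=[0.2528]
First v>=0 after going negative at step 14, time=4.2000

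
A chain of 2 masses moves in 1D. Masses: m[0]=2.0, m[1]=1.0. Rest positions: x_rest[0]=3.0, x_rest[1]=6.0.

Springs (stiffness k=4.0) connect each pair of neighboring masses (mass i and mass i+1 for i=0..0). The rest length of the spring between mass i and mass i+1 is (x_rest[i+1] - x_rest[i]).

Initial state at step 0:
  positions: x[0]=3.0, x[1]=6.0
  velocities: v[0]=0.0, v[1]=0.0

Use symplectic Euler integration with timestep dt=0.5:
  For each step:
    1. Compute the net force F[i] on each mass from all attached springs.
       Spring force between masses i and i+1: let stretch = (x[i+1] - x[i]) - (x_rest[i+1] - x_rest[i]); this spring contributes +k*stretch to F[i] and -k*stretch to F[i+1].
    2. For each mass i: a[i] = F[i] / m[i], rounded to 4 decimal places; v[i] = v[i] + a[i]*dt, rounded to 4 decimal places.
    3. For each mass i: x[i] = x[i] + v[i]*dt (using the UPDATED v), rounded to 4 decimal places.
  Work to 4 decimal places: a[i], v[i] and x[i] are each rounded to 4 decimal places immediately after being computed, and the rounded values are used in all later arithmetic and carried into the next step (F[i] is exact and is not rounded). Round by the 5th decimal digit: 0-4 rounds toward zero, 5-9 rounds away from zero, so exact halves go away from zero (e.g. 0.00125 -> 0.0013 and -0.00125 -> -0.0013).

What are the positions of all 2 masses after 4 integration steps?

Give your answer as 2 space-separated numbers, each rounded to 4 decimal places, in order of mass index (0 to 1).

Answer: 3.0000 6.0000

Derivation:
Step 0: x=[3.0000 6.0000] v=[0.0000 0.0000]
Step 1: x=[3.0000 6.0000] v=[0.0000 0.0000]
Step 2: x=[3.0000 6.0000] v=[0.0000 0.0000]
Step 3: x=[3.0000 6.0000] v=[0.0000 0.0000]
Step 4: x=[3.0000 6.0000] v=[0.0000 0.0000]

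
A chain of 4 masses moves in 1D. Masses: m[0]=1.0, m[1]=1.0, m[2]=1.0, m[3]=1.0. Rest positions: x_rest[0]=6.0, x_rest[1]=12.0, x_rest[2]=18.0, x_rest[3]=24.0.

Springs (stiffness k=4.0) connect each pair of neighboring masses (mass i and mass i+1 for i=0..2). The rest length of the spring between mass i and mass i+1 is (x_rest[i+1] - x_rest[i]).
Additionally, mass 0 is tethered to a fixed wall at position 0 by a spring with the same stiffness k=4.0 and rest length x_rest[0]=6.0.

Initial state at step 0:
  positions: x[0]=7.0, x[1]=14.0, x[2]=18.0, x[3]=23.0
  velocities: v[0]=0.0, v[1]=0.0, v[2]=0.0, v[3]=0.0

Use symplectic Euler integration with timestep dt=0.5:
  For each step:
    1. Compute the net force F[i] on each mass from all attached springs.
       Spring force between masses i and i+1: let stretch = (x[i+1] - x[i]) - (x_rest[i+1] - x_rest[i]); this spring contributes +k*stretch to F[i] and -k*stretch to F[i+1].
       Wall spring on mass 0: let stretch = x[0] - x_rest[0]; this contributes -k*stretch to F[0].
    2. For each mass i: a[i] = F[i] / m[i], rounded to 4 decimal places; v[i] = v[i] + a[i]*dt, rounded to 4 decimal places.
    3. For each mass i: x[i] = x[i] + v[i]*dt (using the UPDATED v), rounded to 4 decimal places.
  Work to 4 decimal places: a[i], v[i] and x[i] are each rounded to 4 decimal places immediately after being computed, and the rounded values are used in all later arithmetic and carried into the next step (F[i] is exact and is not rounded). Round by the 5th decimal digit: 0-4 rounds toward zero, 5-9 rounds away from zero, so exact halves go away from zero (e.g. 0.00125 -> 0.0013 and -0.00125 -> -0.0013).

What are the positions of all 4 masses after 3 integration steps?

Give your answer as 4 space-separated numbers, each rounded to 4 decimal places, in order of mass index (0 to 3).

Step 0: x=[7.0000 14.0000 18.0000 23.0000] v=[0.0000 0.0000 0.0000 0.0000]
Step 1: x=[7.0000 11.0000 19.0000 24.0000] v=[0.0000 -6.0000 2.0000 2.0000]
Step 2: x=[4.0000 12.0000 17.0000 26.0000] v=[-6.0000 2.0000 -4.0000 4.0000]
Step 3: x=[5.0000 10.0000 19.0000 25.0000] v=[2.0000 -4.0000 4.0000 -2.0000]

Answer: 5.0000 10.0000 19.0000 25.0000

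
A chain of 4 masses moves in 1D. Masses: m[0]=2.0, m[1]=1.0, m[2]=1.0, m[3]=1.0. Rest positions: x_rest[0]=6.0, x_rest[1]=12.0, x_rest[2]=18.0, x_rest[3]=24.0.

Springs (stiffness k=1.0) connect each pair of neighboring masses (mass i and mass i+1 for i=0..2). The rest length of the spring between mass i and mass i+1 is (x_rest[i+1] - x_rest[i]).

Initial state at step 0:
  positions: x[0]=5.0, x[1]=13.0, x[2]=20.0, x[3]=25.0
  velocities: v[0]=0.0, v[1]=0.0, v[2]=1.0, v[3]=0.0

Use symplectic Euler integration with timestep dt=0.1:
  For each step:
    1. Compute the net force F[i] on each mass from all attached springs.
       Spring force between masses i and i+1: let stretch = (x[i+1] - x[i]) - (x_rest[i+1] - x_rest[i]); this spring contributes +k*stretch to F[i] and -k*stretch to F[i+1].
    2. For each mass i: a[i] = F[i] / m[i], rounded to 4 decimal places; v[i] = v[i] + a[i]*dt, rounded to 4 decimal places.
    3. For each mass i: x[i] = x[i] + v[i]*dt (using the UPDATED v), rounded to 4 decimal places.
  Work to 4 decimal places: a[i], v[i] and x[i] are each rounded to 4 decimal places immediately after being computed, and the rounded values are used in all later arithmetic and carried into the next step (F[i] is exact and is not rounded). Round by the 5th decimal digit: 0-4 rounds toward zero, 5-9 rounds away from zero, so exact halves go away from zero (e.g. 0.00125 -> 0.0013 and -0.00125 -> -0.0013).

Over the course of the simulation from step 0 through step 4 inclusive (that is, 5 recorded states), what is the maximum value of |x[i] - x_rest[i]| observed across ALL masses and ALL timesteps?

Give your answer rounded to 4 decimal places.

Step 0: x=[5.0000 13.0000 20.0000 25.0000] v=[0.0000 0.0000 1.0000 0.0000]
Step 1: x=[5.0100 12.9900 20.0800 25.0100] v=[0.1000 -0.1000 0.8000 0.1000]
Step 2: x=[5.0299 12.9711 20.1384 25.0307] v=[0.1990 -0.1890 0.5840 0.2070]
Step 3: x=[5.0595 12.9445 20.1741 25.0625] v=[0.2961 -0.2664 0.3565 0.3178]
Step 4: x=[5.0985 12.9113 20.1863 25.1054] v=[0.3904 -0.3319 0.1224 0.4290]
Max displacement = 2.1863

Answer: 2.1863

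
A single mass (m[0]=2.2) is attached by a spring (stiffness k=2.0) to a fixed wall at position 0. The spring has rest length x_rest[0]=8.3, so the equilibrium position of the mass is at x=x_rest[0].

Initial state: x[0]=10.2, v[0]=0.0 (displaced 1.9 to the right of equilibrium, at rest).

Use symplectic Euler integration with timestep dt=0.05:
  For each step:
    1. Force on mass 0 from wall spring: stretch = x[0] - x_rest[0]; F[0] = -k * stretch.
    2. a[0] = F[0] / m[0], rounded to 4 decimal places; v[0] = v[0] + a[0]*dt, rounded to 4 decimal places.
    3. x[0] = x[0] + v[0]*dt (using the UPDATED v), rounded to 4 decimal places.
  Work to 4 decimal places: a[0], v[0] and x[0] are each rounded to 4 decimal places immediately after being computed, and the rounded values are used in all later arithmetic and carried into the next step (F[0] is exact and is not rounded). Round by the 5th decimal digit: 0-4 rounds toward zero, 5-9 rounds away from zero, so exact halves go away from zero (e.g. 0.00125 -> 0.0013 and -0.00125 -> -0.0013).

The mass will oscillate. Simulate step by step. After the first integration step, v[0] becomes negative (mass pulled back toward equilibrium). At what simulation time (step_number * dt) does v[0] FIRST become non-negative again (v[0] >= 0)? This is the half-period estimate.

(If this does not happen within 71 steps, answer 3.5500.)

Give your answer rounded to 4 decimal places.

Answer: 3.3000

Derivation:
Step 0: x=[10.2000] v=[0.0000]
Step 1: x=[10.1957] v=[-0.0864]
Step 2: x=[10.1871] v=[-0.1726]
Step 3: x=[10.1742] v=[-0.2584]
Step 4: x=[10.1570] v=[-0.3436]
Step 5: x=[10.1356] v=[-0.4280]
Step 6: x=[10.1100] v=[-0.5114]
Step 7: x=[10.0803] v=[-0.5937]
Step 8: x=[10.0466] v=[-0.6746]
Step 9: x=[10.0089] v=[-0.7540]
Step 10: x=[9.9673] v=[-0.8317]
Step 11: x=[9.9219] v=[-0.9075]
Step 12: x=[9.8728] v=[-0.9812]
Step 13: x=[9.8202] v=[-1.0527]
Step 14: x=[9.7641] v=[-1.1218]
Step 15: x=[9.7047] v=[-1.1884]
Step 16: x=[9.6421] v=[-1.2523]
Step 17: x=[9.5764] v=[-1.3133]
Step 18: x=[9.5078] v=[-1.3713]
Step 19: x=[9.4365] v=[-1.4262]
Step 20: x=[9.3626] v=[-1.4779]
Step 21: x=[9.2863] v=[-1.5262]
Step 22: x=[9.2078] v=[-1.5710]
Step 23: x=[9.1272] v=[-1.6123]
Step 24: x=[9.0447] v=[-1.6499]
Step 25: x=[8.9605] v=[-1.6838]
Step 26: x=[8.8748] v=[-1.7138]
Step 27: x=[8.7878] v=[-1.7399]
Step 28: x=[8.6997] v=[-1.7621]
Step 29: x=[8.6107] v=[-1.7803]
Step 30: x=[8.5210] v=[-1.7944]
Step 31: x=[8.4308] v=[-1.8044]
Step 32: x=[8.3403] v=[-1.8103]
Step 33: x=[8.2497] v=[-1.8121]
Step 34: x=[8.1592] v=[-1.8098]
Step 35: x=[8.0690] v=[-1.8034]
Step 36: x=[7.9794] v=[-1.7929]
Step 37: x=[7.8905] v=[-1.7783]
Step 38: x=[7.8025] v=[-1.7597]
Step 39: x=[7.7156] v=[-1.7371]
Step 40: x=[7.6301] v=[-1.7105]
Step 41: x=[7.5461] v=[-1.6801]
Step 42: x=[7.4638] v=[-1.6458]
Step 43: x=[7.3834] v=[-1.6078]
Step 44: x=[7.3051] v=[-1.5661]
Step 45: x=[7.2291] v=[-1.5209]
Step 46: x=[7.1555] v=[-1.4722]
Step 47: x=[7.0845] v=[-1.4202]
Step 48: x=[7.0163] v=[-1.3650]
Step 49: x=[6.9510] v=[-1.3067]
Step 50: x=[6.8887] v=[-1.2454]
Step 51: x=[6.8296] v=[-1.1813]
Step 52: x=[6.7739] v=[-1.1145]
Step 53: x=[6.7216] v=[-1.0451]
Step 54: x=[6.6729] v=[-0.9734]
Step 55: x=[6.6279] v=[-0.8994]
Step 56: x=[6.5867] v=[-0.8234]
Step 57: x=[6.5494] v=[-0.7455]
Step 58: x=[6.5161] v=[-0.6659]
Step 59: x=[6.4869] v=[-0.5848]
Step 60: x=[6.4618] v=[-0.5024]
Step 61: x=[6.4409] v=[-0.4188]
Step 62: x=[6.4242] v=[-0.3343]
Step 63: x=[6.4118] v=[-0.2490]
Step 64: x=[6.4036] v=[-0.1632]
Step 65: x=[6.3998] v=[-0.0770]
Step 66: x=[6.4003] v=[0.0094]
First v>=0 after going negative at step 66, time=3.3000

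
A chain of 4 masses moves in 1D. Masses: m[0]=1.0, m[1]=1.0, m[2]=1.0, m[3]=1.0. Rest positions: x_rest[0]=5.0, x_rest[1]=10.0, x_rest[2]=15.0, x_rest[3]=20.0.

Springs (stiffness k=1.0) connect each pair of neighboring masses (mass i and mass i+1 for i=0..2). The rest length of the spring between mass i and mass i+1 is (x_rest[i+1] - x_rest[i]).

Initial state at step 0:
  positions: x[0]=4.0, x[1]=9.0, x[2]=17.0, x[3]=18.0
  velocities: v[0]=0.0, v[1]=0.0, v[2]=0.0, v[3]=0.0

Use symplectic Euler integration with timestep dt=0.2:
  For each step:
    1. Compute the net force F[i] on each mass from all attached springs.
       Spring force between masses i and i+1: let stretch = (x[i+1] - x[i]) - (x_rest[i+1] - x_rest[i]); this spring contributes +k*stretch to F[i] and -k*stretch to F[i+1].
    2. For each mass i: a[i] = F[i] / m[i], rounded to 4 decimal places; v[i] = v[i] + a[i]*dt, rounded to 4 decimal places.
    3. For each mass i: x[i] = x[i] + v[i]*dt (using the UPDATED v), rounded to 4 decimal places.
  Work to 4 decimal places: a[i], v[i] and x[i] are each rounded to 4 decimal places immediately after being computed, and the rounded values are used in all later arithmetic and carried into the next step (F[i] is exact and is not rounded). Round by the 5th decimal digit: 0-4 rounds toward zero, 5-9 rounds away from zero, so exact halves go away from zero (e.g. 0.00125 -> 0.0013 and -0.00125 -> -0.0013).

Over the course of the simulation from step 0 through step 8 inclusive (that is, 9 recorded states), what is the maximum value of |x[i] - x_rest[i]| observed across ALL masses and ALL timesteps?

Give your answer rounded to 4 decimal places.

Answer: 2.7243

Derivation:
Step 0: x=[4.0000 9.0000 17.0000 18.0000] v=[0.0000 0.0000 0.0000 0.0000]
Step 1: x=[4.0000 9.1200 16.7200 18.1600] v=[0.0000 0.6000 -1.4000 0.8000]
Step 2: x=[4.0048 9.3392 16.1936 18.4624] v=[0.0240 1.0960 -2.6320 1.5120]
Step 3: x=[4.0230 9.6192 15.4838 18.8740] v=[0.0909 1.4000 -3.5491 2.0582]
Step 4: x=[4.0650 9.9099 14.6750 19.3500] v=[0.2101 1.4537 -4.0440 2.3802]
Step 5: x=[4.1408 10.1574 13.8626 19.8390] v=[0.3791 1.2377 -4.0620 2.4452]
Step 6: x=[4.2573 10.3125 13.1410 20.2890] v=[0.5824 0.7754 -3.6078 2.2499]
Step 7: x=[4.4160 10.3385 12.5922 20.6531] v=[0.7934 0.1301 -2.7439 1.8203]
Step 8: x=[4.6116 10.2178 12.2757 20.8947] v=[0.9779 -0.6037 -1.5825 1.2081]
Max displacement = 2.7243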